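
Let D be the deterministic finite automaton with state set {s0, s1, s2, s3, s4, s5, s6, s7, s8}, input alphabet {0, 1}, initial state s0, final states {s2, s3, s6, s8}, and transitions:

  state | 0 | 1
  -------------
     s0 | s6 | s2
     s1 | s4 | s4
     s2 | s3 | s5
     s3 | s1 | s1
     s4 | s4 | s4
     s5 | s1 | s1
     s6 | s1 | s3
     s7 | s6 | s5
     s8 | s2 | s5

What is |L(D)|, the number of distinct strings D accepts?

The useful subgraph on states {s0, s2, s3, s6} is acyclic, so L(D) is finite; the longest accepting path visits 3 useful states, giving maximum string length 2.
Counting accepting paths from s0 by length: 2 of length 1, 2 of length 2. Total 4.

4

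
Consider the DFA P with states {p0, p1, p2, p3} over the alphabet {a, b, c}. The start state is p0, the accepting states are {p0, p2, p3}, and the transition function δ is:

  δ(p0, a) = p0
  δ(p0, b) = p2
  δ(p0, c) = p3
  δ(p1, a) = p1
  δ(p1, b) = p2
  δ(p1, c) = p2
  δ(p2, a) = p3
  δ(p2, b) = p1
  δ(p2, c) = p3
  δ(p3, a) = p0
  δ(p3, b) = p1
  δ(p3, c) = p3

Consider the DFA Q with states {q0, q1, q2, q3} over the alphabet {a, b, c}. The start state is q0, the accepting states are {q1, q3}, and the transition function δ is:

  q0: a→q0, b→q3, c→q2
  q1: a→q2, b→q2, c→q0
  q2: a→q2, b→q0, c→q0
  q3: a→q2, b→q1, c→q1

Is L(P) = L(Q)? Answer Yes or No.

No

The empty string ε is accepted by P but rejected by Q.
So L(P) ≠ L(Q).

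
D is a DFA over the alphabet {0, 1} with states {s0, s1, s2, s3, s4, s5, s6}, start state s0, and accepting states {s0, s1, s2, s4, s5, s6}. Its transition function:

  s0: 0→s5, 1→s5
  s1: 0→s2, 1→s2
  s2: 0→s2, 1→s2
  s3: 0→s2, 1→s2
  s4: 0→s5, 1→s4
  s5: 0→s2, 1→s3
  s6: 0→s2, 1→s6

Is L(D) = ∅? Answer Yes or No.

The empty string ε is accepted: the run s0 ends in the accepting state s0.
Since at least one string is accepted, L(D) is not empty.

No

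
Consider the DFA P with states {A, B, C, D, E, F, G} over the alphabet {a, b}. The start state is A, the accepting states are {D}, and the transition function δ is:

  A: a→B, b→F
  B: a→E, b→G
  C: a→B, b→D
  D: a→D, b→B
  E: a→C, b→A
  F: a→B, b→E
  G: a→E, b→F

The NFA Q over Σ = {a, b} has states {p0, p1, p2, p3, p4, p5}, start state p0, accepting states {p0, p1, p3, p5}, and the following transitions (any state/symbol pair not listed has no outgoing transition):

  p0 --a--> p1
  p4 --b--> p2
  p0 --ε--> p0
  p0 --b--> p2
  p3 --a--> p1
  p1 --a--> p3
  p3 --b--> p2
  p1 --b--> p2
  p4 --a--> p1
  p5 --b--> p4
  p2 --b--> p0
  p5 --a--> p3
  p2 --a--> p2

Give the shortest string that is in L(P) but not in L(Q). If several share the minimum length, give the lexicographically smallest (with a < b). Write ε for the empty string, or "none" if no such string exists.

The string aaab is accepted by P but not by Q.
No shorter string lies in the difference, and aaab is the lexicographically first length-4 string in L(P) \ L(Q).

aaab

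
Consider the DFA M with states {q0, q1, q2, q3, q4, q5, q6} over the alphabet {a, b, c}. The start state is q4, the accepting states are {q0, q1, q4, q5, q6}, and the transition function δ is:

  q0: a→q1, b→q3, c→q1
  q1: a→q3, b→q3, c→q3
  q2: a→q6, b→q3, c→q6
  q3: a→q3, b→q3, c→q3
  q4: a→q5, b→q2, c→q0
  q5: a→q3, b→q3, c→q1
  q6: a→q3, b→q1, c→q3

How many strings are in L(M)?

10

The useful subgraph on states {q0, q1, q2, q4, q5, q6} is acyclic, so L(M) is finite; the longest accepting path visits 4 useful states, giving maximum string length 3.
Counting accepting paths from q4 by length: 1 of length 0, 2 of length 1, 5 of length 2, 2 of length 3. Total 10.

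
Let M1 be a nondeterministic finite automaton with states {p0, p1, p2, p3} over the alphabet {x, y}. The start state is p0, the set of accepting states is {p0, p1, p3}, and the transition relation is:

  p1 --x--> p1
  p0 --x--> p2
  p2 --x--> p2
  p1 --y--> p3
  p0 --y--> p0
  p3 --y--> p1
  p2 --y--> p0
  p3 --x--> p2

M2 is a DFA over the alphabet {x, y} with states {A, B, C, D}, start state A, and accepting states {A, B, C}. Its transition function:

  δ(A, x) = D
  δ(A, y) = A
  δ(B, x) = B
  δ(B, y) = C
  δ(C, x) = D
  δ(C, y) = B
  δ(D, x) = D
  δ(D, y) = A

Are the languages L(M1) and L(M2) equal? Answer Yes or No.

Exploring the product automaton M1 × M2 from the start pair (p0, A), following both machines on each input symbol, reaches 2 state pairs: (p0, A), (p2, D).
M1 accepts in {p0, p1, p3} and M2 accepts in {A, B, C}. In every reachable pair the two components are either both accepting — (p0, A) — or both non-accepting, so no string is accepted by exactly one of the machines: L(M1) \ L(M2) and L(M2) \ L(M1) are both empty.
Hence every string is accepted by M1 iff it is accepted by M2, and the two languages coincide.

Yes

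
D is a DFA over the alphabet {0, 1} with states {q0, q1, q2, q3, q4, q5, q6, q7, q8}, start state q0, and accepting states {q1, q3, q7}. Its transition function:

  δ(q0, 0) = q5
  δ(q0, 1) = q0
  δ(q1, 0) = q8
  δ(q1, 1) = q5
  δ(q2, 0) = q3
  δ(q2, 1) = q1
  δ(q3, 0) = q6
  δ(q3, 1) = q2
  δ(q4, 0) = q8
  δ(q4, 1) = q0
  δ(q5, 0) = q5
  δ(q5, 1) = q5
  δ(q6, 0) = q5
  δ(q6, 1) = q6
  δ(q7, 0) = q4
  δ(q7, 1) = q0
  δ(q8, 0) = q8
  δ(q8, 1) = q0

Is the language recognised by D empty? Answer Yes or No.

The states reachable from the start state are {q0, q5}.
None of the accepting states {q1, q3, q7} is reachable, so no string is accepted and L(D) = ∅.

Yes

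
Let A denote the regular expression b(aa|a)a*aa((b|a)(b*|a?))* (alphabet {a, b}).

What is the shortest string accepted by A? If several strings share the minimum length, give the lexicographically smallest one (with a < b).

baaa

By inspection of the expression, no string of length less than 4 matches, and baaa is the lexicographically first match of length 4.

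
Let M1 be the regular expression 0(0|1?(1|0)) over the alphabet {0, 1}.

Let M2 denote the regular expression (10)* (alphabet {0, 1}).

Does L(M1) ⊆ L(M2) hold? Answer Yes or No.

The string 00 is in L(M1) but not in L(M2).
So L(M1) ⊄ L(M2).

No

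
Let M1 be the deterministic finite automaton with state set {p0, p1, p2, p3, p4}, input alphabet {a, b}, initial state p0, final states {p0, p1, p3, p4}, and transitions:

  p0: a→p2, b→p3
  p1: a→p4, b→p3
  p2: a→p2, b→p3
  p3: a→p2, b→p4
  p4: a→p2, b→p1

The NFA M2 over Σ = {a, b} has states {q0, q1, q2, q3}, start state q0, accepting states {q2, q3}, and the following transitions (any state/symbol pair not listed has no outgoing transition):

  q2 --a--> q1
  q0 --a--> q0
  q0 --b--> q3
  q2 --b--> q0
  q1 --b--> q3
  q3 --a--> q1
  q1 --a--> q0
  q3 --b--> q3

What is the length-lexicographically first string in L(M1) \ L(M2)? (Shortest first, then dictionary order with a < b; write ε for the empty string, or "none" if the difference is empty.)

The empty string ε is accepted by M1 but not by M2.
Since ε is the unique shortest string, it is the required witness.

ε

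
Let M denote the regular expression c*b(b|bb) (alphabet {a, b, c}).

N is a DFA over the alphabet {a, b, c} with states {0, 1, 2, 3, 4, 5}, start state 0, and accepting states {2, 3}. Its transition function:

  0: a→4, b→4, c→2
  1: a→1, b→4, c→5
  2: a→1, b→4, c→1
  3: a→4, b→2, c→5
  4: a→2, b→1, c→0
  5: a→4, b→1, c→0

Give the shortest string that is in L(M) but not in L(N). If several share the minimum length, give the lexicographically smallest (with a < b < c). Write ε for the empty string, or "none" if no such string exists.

The string bb is accepted by M but not by N.
No shorter string lies in the difference, and bb is the lexicographically first length-2 string in L(M) \ L(N).

bb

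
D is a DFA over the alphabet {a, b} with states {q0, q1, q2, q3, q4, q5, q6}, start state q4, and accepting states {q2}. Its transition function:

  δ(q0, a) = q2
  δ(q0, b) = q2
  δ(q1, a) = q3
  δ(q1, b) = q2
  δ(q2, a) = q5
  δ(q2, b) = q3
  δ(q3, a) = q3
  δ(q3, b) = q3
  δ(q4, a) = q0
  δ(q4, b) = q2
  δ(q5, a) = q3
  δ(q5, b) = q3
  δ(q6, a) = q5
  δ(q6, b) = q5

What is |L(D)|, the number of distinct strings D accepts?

The useful subgraph on states {q0, q2, q4} is acyclic, so L(D) is finite; the longest accepting path visits 3 useful states, giving maximum string length 2.
Counting accepting paths from q4 by length: 1 of length 1, 2 of length 2. Total 3.

3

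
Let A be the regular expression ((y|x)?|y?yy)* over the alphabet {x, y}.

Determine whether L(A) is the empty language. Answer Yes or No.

The empty string ε matches the expression, so it belongs to L(A).
Since L(A) contains at least one string, it is not empty.

No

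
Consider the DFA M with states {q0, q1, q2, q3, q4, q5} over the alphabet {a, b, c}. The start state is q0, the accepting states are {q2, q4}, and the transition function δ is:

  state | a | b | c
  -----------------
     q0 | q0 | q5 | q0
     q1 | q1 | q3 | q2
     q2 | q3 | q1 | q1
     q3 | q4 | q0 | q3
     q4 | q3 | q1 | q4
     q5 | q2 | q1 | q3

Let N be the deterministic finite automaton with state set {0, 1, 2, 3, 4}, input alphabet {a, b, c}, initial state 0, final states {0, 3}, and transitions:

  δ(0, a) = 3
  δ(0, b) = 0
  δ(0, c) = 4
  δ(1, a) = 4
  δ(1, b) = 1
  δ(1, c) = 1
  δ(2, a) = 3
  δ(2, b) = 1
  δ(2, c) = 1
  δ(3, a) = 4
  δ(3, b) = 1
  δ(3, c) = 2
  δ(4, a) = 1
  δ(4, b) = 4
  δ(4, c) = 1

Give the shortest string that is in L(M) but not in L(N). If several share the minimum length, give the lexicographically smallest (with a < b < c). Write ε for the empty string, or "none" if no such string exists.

aba

The string aba is accepted by M but not by N.
No shorter string lies in the difference, and aba is the lexicographically first length-3 string in L(M) \ L(N).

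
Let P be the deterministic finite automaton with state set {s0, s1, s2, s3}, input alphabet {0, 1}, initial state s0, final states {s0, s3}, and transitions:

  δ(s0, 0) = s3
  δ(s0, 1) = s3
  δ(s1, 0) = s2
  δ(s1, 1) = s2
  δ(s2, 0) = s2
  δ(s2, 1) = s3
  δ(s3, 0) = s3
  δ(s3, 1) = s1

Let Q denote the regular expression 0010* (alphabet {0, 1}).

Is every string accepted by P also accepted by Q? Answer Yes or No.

No

The empty string ε is in L(P) but not in L(Q).
So L(P) ⊄ L(Q).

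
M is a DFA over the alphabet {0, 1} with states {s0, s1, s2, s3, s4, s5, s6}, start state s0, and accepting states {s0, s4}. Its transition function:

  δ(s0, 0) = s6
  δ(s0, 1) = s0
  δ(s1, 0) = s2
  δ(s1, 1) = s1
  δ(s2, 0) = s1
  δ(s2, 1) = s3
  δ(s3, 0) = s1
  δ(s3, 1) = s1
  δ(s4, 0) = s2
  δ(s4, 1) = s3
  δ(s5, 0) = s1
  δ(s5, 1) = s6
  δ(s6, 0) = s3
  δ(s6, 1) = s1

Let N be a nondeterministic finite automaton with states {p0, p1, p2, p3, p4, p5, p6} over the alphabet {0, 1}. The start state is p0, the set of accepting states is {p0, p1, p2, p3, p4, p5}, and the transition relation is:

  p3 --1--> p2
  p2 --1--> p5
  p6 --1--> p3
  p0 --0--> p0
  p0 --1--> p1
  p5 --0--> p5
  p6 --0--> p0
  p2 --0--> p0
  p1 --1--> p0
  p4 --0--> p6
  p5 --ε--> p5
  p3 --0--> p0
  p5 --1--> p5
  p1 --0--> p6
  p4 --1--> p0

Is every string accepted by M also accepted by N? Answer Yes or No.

Yes

Exploring the product automaton M × N from the start pair (s0, p0), following both machines on each input symbol, reaches 17 state pairs: (s0, p0), (s6, p0), (s0, p1), (s3, p0), (s1, p1), (s6, p6), (s1, p0), (s2, p6), (s1, p3), (s2, p0), (s3, p3), (s1, p2), (s3, p1), (s1, p5), (s1, p6), (s2, p5), (s3, p5).
M accepts in {s0, s4} and N accepts in {p0, p1, p2, p3, p4, p5}. The reachable pairs whose M-component is accepting are (s0, p0), (s0, p1); in each of them the N-component is accepting too, so the product for L(M) \ L(N) (M-component accepting, N-component rejecting) has no reachable accepting pair and the difference is empty.
Hence every string in L(M) is also in L(N).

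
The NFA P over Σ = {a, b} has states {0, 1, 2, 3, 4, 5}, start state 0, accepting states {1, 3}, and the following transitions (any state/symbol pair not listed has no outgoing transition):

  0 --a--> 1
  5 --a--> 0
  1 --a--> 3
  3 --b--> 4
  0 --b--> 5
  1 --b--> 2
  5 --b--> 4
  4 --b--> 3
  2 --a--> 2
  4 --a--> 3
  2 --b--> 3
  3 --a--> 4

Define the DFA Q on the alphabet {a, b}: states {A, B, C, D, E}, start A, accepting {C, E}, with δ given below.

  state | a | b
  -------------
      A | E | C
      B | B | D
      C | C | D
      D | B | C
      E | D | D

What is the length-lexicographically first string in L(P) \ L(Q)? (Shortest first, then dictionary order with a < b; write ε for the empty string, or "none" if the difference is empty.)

aa

The string aa is accepted by P but not by Q.
No shorter string lies in the difference, and aa is the lexicographically first length-2 string in L(P) \ L(Q).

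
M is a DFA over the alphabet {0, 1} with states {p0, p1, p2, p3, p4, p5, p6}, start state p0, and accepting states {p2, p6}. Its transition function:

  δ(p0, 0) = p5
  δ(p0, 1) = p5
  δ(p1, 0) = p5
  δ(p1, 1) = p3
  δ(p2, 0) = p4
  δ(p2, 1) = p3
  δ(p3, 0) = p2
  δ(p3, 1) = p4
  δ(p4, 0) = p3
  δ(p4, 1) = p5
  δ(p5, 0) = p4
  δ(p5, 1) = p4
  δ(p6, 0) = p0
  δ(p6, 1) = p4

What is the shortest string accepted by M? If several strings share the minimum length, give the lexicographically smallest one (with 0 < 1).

0000

A breadth-first search from p0 reaches an accepting state first via the path p0 → p5 → p4 → p3 → p2 on input 0000.
No string of length < 4 is accepted (BFS exhausts all shorter strings without reaching an accepting state), and 0000 is the lexicographically least accepting string of length 4.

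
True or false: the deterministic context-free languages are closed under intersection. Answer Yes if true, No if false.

DCFLs are closed under complement (normalise the DPDA to read all of its input, then flip the verdict). If they were also closed under intersection, De Morgan would make them closed under union; but {aⁿbⁿ : n≥0} and {aⁿb²ⁿ : n≥0} are DCFLs (push the a's; pop one per b, respectively one per two b's) whose union no deterministic PDA accepts: a DPDA for it would have a single run on aⁿb²ⁿ, accepting after the prefix aⁿbⁿ and accepting again after n more b's; an ordinary PDA that simulates it on a's and b's and, at any moment when it is accepting, may switch to reading only a fresh letter c while feeding each c to the simulation as a b, would accept aⁱbʲcᵏ (k≥1) exactly when both aⁱbʲ and aⁱbʲ⁺ᵏ are in the language, i.e. its language intersected with the regular set a*b*c⁺ would be exactly {aⁿbⁿcⁿ : n≥1} — impossible, since context-free languages are closed under intersection with regular sets and {aⁿbⁿcⁿ} is not context-free.

No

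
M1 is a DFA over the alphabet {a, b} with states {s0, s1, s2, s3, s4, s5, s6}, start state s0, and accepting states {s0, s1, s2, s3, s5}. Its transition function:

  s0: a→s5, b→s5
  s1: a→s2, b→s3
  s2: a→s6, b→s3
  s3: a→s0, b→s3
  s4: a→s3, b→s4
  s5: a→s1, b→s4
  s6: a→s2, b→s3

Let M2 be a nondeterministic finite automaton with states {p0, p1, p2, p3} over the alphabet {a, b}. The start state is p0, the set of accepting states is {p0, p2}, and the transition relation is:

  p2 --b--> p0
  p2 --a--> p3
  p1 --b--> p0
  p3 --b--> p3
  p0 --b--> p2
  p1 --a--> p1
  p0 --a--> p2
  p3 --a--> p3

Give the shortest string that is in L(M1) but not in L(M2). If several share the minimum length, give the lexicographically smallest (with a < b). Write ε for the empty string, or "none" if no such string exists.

The string aa is accepted by M1 but not by M2.
No shorter string lies in the difference, and aa is the lexicographically first length-2 string in L(M1) \ L(M2).

aa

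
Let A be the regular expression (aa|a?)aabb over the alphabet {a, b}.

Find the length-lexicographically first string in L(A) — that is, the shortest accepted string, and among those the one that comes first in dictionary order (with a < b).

By inspection of the expression, no string of length less than 4 matches, and aabb is the lexicographically first match of length 4.

aabb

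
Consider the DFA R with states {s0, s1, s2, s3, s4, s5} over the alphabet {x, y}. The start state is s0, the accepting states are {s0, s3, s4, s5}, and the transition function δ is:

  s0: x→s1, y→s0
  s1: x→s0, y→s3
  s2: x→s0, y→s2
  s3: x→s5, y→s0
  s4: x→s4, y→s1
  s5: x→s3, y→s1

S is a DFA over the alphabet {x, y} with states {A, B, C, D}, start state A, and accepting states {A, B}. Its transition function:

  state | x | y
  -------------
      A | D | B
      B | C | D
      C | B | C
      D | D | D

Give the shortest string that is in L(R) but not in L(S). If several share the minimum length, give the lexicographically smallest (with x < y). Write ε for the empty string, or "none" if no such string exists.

The string xx is accepted by R but not by S.
No shorter string lies in the difference, and xx is the lexicographically first length-2 string in L(R) \ L(S).

xx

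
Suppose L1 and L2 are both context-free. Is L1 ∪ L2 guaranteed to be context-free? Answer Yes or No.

Take grammars for L₁ and L₂ with disjoint nonterminals and start symbols S₁, S₂; the grammar with a new start symbol and productions S → S₁ | S₂ generates L₁ ∪ L₂.
So the context-free languages are closed under union.

Yes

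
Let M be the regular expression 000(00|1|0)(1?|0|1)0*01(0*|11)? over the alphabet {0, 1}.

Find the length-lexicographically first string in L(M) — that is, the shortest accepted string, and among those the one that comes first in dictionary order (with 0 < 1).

By inspection of the expression, no string of length less than 6 matches, and 000001 is the lexicographically first match of length 6.

000001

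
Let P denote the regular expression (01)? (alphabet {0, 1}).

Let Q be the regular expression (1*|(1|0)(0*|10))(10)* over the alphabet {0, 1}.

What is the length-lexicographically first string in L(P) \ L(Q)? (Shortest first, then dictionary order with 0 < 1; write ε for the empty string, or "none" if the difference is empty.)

The string 01 is accepted by P but not by Q.
No shorter string lies in the difference, and 01 is the lexicographically first length-2 string in L(P) \ L(Q).

01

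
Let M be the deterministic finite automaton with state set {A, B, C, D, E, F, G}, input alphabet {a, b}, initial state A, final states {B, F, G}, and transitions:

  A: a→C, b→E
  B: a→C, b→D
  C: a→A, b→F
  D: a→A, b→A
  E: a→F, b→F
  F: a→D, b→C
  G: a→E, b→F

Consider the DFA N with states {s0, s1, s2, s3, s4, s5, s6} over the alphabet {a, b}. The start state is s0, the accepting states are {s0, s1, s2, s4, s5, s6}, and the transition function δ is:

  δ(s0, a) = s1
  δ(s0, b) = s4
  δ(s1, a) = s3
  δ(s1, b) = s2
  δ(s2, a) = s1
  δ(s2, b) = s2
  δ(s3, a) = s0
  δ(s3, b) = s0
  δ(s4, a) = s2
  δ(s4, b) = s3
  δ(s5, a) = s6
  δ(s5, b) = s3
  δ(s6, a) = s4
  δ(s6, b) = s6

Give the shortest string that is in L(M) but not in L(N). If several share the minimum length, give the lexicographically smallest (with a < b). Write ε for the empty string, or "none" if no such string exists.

bb

The string bb is accepted by M but not by N.
No shorter string lies in the difference, and bb is the lexicographically first length-2 string in L(M) \ L(N).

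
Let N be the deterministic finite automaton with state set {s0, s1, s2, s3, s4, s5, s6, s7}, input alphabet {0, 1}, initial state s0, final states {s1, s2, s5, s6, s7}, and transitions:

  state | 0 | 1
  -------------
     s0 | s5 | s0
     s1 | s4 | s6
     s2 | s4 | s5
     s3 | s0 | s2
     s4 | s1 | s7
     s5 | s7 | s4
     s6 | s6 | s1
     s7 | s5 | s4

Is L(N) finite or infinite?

infinite

State s0 is reachable from the start and can reach an accepting state, and it lies on the cycle s0 → s0.
Traversing that cycle any number of times yields accepted strings of unbounded length, so the language is infinite.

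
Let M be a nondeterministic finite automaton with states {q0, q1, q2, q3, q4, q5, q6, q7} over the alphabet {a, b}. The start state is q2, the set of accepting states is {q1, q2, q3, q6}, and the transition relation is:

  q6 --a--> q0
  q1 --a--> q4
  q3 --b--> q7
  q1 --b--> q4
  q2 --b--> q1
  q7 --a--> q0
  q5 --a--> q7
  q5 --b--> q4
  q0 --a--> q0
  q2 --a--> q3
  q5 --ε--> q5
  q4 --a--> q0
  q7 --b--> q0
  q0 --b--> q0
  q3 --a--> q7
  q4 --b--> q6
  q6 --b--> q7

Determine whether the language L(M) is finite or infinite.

The useful states (reachable from q2 and able to reach an accepting state) are {q1, q2, q3, q4, q6}.
Restricted to these states the transition graph has no cycle, so every accepting path has bounded length and L is finite.

finite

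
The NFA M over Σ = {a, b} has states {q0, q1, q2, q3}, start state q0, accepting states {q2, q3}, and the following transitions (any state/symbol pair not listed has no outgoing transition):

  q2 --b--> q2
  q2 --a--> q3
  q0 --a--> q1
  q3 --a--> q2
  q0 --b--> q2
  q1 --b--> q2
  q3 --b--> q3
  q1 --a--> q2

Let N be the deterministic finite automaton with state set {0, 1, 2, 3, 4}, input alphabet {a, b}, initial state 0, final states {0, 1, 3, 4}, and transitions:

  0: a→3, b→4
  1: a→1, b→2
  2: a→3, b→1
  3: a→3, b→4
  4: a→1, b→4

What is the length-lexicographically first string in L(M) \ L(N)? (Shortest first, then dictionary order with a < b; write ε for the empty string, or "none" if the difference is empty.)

bab

The string bab is accepted by M but not by N.
No shorter string lies in the difference, and bab is the lexicographically first length-3 string in L(M) \ L(N).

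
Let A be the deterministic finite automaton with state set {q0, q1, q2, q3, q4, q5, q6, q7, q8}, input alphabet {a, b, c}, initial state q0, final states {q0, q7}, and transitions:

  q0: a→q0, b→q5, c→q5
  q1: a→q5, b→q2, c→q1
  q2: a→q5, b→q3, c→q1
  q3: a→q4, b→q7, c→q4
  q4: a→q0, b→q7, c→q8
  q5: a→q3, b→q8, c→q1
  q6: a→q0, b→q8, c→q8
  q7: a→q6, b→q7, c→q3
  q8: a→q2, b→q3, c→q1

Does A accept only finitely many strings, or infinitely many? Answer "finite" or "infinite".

infinite

State q0 is reachable from the start and can reach an accepting state, and it lies on the cycle q0 → q0.
Traversing that cycle any number of times yields accepted strings of unbounded length, so the language is infinite.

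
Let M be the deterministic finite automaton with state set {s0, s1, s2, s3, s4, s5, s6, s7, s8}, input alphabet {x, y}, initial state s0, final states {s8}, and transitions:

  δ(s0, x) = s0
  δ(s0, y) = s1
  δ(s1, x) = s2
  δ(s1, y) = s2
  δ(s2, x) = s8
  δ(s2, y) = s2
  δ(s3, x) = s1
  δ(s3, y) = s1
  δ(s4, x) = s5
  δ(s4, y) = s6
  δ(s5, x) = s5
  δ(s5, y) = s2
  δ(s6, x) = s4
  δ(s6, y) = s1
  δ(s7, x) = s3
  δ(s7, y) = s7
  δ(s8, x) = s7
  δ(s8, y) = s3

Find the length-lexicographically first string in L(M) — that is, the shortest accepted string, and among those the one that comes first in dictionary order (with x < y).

A breadth-first search from s0 reaches an accepting state first via the path s0 → s1 → s2 → s8 on input yxx.
No string of length < 3 is accepted (BFS exhausts all shorter strings without reaching an accepting state), and yxx is the lexicographically least accepting string of length 3.

yxx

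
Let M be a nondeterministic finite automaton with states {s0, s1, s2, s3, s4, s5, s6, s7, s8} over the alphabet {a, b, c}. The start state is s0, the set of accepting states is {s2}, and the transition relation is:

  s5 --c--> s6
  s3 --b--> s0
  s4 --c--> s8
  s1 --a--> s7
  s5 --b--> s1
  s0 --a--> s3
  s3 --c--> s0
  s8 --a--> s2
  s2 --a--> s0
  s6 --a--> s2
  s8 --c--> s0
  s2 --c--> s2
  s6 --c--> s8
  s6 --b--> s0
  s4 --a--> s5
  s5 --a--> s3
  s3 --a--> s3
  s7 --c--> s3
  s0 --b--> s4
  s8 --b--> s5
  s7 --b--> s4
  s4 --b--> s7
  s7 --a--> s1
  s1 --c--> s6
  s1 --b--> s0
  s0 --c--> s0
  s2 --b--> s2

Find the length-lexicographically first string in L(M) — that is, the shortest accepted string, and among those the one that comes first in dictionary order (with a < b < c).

A breadth-first search from s0 reaches an accepting state first via the path s0 → s4 → s8 → s2 on input bca.
No string of length < 3 is accepted (BFS exhausts all shorter strings without reaching an accepting state), and bca is the lexicographically least accepting string of length 3.

bca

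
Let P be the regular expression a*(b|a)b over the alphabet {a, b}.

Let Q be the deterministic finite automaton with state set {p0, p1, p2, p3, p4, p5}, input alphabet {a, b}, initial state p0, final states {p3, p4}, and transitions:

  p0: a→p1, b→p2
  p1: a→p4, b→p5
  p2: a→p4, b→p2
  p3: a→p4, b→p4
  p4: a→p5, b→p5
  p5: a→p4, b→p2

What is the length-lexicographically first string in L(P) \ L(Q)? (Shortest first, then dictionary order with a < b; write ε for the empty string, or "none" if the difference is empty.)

ab

The string ab is accepted by P but not by Q.
No shorter string lies in the difference, and ab is the lexicographically first length-2 string in L(P) \ L(Q).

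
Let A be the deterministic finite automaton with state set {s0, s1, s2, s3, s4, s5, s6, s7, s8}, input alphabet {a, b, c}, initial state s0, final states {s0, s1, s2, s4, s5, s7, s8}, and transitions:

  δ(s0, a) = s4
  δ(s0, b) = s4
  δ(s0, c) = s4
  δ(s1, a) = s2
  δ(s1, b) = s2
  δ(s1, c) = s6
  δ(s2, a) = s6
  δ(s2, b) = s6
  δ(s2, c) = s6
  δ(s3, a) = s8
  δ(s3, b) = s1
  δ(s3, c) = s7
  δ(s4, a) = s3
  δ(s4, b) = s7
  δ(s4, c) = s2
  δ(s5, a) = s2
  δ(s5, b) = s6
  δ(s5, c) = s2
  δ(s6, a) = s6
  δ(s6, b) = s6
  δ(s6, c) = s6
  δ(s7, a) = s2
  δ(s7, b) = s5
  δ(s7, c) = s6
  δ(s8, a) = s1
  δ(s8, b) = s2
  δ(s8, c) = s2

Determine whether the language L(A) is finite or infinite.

The useful states (reachable from s0 and able to reach an accepting state) are {s0, s1, s2, s3, s4, s5, s7, s8}.
Restricted to these states the transition graph has no cycle, so every accepting path has bounded length and L is finite.

finite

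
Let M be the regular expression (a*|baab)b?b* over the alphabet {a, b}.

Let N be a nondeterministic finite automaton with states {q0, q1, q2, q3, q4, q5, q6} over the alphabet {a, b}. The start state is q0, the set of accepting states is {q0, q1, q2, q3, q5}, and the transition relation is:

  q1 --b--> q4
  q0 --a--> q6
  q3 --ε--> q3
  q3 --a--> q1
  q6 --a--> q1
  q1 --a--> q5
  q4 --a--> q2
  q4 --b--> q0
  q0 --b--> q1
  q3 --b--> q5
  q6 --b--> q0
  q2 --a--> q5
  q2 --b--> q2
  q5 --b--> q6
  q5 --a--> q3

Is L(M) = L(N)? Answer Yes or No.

No

The string a is accepted by M but rejected by N.
So L(M) ≠ L(N).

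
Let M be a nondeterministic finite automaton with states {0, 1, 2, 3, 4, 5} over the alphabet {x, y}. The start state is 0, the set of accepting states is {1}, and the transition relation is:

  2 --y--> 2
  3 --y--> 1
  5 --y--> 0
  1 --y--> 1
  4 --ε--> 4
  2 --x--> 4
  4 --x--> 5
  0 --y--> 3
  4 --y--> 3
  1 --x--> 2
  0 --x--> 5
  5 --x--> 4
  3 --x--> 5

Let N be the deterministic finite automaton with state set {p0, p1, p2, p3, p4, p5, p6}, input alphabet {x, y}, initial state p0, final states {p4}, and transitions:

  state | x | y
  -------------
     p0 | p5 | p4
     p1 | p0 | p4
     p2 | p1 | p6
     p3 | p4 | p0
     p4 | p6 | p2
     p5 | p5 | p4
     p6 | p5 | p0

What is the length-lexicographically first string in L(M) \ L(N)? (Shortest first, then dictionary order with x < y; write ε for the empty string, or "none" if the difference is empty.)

yy

The string yy is accepted by M but not by N.
No shorter string lies in the difference, and yy is the lexicographically first length-2 string in L(M) \ L(N).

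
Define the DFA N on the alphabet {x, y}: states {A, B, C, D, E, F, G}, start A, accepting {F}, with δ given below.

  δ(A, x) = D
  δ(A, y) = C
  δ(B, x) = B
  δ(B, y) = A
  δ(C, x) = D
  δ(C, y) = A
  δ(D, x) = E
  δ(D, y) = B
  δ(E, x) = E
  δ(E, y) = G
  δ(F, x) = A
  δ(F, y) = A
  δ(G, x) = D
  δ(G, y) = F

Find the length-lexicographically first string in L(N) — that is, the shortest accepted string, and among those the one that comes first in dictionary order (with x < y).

xxyy

A breadth-first search from A reaches an accepting state first via the path A → D → E → G → F on input xxyy.
No string of length < 4 is accepted (BFS exhausts all shorter strings without reaching an accepting state), and xxyy is the lexicographically least accepting string of length 4.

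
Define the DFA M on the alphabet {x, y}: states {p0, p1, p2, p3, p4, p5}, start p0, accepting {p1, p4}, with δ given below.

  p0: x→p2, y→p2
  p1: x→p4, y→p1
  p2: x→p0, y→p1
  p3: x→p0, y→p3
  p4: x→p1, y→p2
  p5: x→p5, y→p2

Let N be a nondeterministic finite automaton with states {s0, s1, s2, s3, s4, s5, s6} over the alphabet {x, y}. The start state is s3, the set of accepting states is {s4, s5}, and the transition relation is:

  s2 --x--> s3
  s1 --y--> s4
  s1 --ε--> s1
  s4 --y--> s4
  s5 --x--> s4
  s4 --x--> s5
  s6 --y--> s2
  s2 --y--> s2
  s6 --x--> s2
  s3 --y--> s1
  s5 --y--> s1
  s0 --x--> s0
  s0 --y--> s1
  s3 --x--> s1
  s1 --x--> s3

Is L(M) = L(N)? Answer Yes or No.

Exploring the product automaton M × N from the start pair (p0, s3), following both machines on each input symbol, reaches 4 state pairs: (p0, s3), (p2, s1), (p1, s4), (p4, s5).
M accepts in {p1, p4} and N accepts in {s4, s5}. In every reachable pair the two components are either both accepting — (p1, s4), (p4, s5) — or both non-accepting, so no string is accepted by exactly one of the machines: L(M) \ L(N) and L(N) \ L(M) are both empty.
Hence every string is accepted by M iff it is accepted by N, and the two languages coincide.

Yes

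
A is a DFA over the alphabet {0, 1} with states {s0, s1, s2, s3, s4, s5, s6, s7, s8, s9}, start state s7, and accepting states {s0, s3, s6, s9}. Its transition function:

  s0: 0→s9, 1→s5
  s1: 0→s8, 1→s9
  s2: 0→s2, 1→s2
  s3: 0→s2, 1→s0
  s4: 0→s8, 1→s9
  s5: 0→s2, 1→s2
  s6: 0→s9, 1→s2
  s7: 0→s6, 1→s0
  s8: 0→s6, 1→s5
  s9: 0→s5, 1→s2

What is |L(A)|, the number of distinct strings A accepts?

4

The useful subgraph on states {s0, s6, s7, s9} is acyclic, so L(A) is finite; the longest accepting path visits 3 useful states, giving maximum string length 2.
Counting accepting paths from s7 by length: 2 of length 1, 2 of length 2. Total 4.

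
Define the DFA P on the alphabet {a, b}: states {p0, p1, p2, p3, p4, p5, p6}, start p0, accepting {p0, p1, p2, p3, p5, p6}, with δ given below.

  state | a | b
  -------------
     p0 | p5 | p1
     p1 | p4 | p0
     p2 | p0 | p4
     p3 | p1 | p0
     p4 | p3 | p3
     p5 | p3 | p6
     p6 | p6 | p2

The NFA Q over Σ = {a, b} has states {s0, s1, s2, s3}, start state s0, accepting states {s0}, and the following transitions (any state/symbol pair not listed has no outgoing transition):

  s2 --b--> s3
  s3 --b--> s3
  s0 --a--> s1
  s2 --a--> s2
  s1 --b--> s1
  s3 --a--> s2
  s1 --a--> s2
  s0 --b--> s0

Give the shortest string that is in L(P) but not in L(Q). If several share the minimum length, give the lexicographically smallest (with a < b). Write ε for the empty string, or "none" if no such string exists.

a

The string a is accepted by P but not by Q.
No shorter string lies in the difference, and a is the lexicographically first length-1 string in L(P) \ L(Q).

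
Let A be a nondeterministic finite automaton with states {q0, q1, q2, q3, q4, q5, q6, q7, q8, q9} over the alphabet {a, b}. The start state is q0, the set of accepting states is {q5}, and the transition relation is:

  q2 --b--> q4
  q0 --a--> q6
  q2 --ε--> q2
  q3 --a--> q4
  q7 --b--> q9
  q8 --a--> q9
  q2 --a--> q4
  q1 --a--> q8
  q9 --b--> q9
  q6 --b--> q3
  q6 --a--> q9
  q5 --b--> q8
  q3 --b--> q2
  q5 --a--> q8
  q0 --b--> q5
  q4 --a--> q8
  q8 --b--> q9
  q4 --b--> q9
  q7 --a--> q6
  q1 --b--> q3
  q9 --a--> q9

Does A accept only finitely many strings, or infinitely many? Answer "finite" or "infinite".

finite

The useful states (reachable from q0 and able to reach an accepting state) are {q0, q5}.
Restricted to these states the transition graph has no cycle, so every accepting path has bounded length and L is finite.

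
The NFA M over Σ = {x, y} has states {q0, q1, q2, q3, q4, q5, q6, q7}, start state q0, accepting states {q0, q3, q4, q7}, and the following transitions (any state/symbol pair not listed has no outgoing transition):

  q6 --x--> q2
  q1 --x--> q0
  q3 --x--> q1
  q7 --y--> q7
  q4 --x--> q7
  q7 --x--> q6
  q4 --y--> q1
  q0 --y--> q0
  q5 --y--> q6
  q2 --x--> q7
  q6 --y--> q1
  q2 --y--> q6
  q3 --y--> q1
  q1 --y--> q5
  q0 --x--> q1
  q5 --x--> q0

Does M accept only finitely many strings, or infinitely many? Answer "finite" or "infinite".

infinite

State q0 is reachable from the start and can reach an accepting state, and it lies on the cycle q0 → q0.
Traversing that cycle any number of times yields accepted strings of unbounded length, so the language is infinite.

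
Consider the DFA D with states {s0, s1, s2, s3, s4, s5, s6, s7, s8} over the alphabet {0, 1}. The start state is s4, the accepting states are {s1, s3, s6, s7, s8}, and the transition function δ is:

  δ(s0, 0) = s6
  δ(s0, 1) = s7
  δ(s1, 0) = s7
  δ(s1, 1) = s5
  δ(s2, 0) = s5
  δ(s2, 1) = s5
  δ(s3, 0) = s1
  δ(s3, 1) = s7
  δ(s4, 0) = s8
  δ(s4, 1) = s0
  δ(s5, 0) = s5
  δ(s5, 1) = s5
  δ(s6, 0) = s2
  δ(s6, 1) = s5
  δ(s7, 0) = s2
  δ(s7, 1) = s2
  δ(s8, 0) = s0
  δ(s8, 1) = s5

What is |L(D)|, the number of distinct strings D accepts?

The useful subgraph on states {s0, s4, s6, s7, s8} is acyclic, so L(D) is finite; the longest accepting path visits 4 useful states, giving maximum string length 3.
Counting accepting paths from s4 by length: 1 of length 1, 2 of length 2, 2 of length 3. Total 5.

5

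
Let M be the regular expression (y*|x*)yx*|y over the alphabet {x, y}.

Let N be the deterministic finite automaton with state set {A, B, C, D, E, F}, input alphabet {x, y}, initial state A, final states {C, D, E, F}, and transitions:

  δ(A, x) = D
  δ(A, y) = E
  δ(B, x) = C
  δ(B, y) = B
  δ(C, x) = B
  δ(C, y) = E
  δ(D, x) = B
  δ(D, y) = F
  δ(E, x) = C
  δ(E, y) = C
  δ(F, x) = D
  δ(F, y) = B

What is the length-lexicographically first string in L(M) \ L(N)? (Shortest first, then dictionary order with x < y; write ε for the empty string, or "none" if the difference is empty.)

The string xxy is accepted by M but not by N.
No shorter string lies in the difference, and xxy is the lexicographically first length-3 string in L(M) \ L(N).

xxy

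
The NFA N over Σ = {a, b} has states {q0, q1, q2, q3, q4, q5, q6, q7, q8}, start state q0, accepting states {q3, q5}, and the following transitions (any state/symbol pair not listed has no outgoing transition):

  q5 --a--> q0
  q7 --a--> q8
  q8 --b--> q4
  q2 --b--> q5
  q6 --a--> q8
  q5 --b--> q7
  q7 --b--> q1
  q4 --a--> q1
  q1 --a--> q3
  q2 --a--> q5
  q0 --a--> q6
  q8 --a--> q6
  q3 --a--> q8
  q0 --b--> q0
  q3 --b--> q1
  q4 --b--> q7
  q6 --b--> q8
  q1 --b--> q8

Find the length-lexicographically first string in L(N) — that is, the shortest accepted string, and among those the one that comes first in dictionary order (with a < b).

A breadth-first search from q0 reaches an accepting state first via the path q0 → q6 → q8 → q4 → q1 → q3 on input aabaa.
No string of length < 5 is accepted (BFS exhausts all shorter strings without reaching an accepting state), and aabaa is the lexicographically least accepting string of length 5.

aabaa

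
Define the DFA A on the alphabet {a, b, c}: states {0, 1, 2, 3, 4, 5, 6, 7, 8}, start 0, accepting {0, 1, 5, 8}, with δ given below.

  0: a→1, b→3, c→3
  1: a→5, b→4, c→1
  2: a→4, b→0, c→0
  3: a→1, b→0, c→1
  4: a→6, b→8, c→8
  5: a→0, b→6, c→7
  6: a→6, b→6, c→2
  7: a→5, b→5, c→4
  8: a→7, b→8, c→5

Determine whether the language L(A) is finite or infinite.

infinite

State 1 is reachable from the start and can reach an accepting state, and it lies on the cycle 1 → 1.
Traversing that cycle any number of times yields accepted strings of unbounded length, so the language is infinite.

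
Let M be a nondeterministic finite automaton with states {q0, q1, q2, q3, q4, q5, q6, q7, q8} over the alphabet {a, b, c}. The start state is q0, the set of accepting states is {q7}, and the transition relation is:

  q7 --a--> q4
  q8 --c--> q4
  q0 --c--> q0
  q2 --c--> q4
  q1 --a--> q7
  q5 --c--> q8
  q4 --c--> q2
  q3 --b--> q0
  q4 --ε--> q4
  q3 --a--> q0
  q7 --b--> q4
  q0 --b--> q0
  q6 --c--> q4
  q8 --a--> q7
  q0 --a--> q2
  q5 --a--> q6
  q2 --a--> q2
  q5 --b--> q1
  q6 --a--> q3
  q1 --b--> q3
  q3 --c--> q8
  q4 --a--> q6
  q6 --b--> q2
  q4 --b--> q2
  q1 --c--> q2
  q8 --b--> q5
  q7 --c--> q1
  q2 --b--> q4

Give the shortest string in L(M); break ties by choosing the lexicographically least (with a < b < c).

abaaca

A breadth-first search from q0 reaches an accepting state first via the path q0 → q2 → q4 → q6 → q3 → q8 → q7 on input abaaca.
No string of length < 6 is accepted (BFS exhausts all shorter strings without reaching an accepting state), and abaaca is the lexicographically least accepting string of length 6.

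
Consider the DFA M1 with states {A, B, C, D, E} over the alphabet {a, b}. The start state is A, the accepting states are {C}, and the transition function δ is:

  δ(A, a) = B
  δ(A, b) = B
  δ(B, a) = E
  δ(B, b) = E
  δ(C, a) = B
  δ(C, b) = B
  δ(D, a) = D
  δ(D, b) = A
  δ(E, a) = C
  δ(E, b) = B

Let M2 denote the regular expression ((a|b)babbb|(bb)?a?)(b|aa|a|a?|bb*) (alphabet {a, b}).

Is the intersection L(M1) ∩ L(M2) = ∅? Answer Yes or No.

No

The string aaa is accepted by both M1 and M2.
Hence L(M1) ∩ L(M2) ≠ ∅.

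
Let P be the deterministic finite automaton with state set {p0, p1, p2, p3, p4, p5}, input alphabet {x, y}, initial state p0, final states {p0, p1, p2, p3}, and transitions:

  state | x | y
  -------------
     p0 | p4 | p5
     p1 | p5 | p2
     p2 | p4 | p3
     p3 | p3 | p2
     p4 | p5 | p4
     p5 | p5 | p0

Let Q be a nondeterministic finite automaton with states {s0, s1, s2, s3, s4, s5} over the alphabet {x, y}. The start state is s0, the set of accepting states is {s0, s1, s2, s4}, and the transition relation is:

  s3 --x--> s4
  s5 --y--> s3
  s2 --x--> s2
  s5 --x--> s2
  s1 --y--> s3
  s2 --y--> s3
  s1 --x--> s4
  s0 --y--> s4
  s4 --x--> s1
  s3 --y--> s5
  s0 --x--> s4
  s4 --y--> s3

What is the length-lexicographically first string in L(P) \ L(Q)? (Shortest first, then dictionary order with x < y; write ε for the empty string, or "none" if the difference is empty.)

yy

The string yy is accepted by P but not by Q.
No shorter string lies in the difference, and yy is the lexicographically first length-2 string in L(P) \ L(Q).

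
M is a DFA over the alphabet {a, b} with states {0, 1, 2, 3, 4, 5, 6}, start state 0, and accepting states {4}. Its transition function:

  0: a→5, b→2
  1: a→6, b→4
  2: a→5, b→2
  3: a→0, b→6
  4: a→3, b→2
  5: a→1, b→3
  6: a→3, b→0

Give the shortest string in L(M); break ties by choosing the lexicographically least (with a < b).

aab

A breadth-first search from 0 reaches an accepting state first via the path 0 → 5 → 1 → 4 on input aab.
No string of length < 3 is accepted (BFS exhausts all shorter strings without reaching an accepting state), and aab is the lexicographically least accepting string of length 3.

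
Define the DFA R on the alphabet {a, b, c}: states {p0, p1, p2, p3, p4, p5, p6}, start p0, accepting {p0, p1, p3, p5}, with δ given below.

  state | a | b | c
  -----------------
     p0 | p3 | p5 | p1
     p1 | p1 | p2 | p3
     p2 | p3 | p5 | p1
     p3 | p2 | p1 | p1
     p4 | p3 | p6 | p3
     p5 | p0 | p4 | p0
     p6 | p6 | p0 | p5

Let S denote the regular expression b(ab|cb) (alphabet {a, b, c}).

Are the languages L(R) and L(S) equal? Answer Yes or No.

No

The empty string ε is accepted by R but rejected by S.
So L(R) ≠ L(S).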